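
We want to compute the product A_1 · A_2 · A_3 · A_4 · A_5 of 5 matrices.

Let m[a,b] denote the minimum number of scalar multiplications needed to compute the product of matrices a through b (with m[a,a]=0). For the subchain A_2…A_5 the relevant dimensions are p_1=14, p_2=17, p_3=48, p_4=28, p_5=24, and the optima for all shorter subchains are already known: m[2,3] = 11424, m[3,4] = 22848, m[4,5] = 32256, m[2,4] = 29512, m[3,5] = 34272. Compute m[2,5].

38920

m[2,5] = min over k∈[2,4] of m[2,k]+m[k+1,5]+p_{1}·p_k·p_{5}.
k=2: 0 + 34272 + 14·17·24 = 39984; k=3: 11424 + 32256 + 14·48·24 = 59808; k=4: 29512 + 0 + 14·28·24 = 38920.
Minimum: 38920 at k=4.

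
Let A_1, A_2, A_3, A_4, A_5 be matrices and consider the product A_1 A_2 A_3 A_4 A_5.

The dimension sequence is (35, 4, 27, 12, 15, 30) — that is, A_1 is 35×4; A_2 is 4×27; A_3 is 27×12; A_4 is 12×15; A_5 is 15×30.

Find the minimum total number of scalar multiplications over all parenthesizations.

8016

Adjacent pairs: A_1A_2 = 35·4·27 = 3780; A_2A_3 = 4·27·12 = 1296; A_3A_4 = 27·12·15 = 4860; A_4A_5 = 12·15·30 = 5400.
Length 3: A_1..A_3: k=1: 0+1296+35·4·12=2976; k=2: 3780+0+35·27·12=15120 → min 2976 | A_2..A_4: k=2: 0+4860+4·27·15=6480; k=3: 1296+0+4·12·15=2016 → min 2016 | A_3..A_5: k=3: 0+5400+27·12·30=15120; k=4: 4860+0+27·15·30=17010 → min 15120.
Length 4: A_1..A_4: k=1: 0+2016+35·4·15=4116; k=2: 3780+4860+35·27·15=22815; k=3: 2976+0+35·12·15=9276 → min 4116 | A_2..A_5: k=2: 0+15120+4·27·30=18360; k=3: 1296+5400+4·12·30=8136; k=4: 2016+0+4·15·30=3816 → min 3816.
Length 5: A_1..A_5: k=1: 0+3816+35·4·30=8016; k=2: 3780+15120+35·27·30=47250; k=3: 2976+5400+35·12·30=20976; k=4: 4116+0+35·15·30=19866 → min 8016.
Optimal order: (A_1 (((A_2 A_3) A_4) A_5)) with cost 8016.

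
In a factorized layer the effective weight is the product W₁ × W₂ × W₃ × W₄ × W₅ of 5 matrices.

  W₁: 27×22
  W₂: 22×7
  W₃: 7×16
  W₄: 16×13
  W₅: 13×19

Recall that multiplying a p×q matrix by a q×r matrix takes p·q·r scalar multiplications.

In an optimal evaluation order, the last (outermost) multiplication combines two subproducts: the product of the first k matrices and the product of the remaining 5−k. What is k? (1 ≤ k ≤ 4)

Adjacent pairs: W₁W₂ = 27·22·7 = 4158; W₂W₃ = 22·7·16 = 2464; W₃W₄ = 7·16·13 = 1456; W₄W₅ = 16·13·19 = 3952.
Length 3: W₁..W₃: k=1: 0+2464+27·22·16=11968; k=2: 4158+0+27·7·16=7182 → min 7182 | W₂..W₄: k=2: 0+1456+22·7·13=3458; k=3: 2464+0+22·16·13=7040 → min 3458 | W₃..W₅: k=3: 0+3952+7·16·19=6080; k=4: 1456+0+7·13·19=3185 → min 3185.
Length 4: W₁..W₄: k=1: 0+3458+27·22·13=11180; k=2: 4158+1456+27·7·13=8071; k=3: 7182+0+27·16·13=12798 → min 8071 | W₂..W₅: k=2: 0+3185+22·7·19=6111; k=3: 2464+3952+22·16·19=13104; k=4: 3458+0+22·13·19=8892 → min 6111.
Top-level splits: k=1: (W₁..W₁)·(W₂..W₅) → 0+6111+27·22·19 = 17397; k=2: (W₁..W₂)·(W₃..W₅) → 4158+3185+27·7·19 = 10934; k=3: (W₁..W₃)·(W₄..W₅) → 7182+3952+27·16·19 = 19342; k=4: (W₁..W₄)·(W₅..W₅) → 8071+0+27·13·19 = 14740.
Best split is after W₂, i.e. k = 2.

2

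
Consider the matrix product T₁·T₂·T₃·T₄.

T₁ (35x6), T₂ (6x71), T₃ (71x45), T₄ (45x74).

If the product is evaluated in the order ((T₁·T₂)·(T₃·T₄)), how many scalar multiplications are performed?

435230

(T₁·T₂): 35×6 by 6×71 → 35×71, cost 35·6·71 = 14910
(T₃·T₄): 71×45 by 45×74 → 71×74, cost 71·45·74 = 236430
((T₁·T₂)·(T₃·T₄)): 35×71 by 71×74 → 35×74, cost 35·71·74 = 183890; cumulative 435230
Total: 435230 scalar multiplications.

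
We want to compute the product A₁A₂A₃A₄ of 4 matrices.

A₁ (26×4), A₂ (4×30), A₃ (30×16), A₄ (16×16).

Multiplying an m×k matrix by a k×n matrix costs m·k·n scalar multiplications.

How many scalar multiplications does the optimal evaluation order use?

Adjacent pairs: A₁A₂ = 26·4·30 = 3120; A₂A₃ = 4·30·16 = 1920; A₃A₄ = 30·16·16 = 7680.
Length 3: A₁..A₃: k=1: 0+1920+26·4·16=3584; k=2: 3120+0+26·30·16=15600 → min 3584 | A₂..A₄: k=2: 0+7680+4·30·16=9600; k=3: 1920+0+4·16·16=2944 → min 2944.
Length 4: A₁..A₄: k=1: 0+2944+26·4·16=4608; k=2: 3120+7680+26·30·16=23280; k=3: 3584+0+26·16·16=10240 → min 4608.
Optimal order: (A₁((A₂A₃)A₄)) with cost 4608.

4608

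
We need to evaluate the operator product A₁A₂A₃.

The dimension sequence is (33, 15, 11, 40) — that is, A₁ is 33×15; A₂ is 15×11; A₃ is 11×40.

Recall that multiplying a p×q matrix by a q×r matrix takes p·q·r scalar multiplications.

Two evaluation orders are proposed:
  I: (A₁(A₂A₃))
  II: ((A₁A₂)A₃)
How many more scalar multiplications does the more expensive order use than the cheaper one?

6435

Order I = (A₁(A₂A₃)): (A₂A₃): 15×11 by 11×40 → 15×40, cost 15·11·40 = 6600; (A₁(A₂A₃)): 33×15 by 15×40 → 33×40, cost 33·15·40 = 19800; cumulative 26400. Total 26400.
Order II = ((A₁A₂)A₃): (A₁A₂): 33×15 by 15×11 → 33×11, cost 33·15·11 = 5445; ((A₁A₂)A₃): 33×11 by 11×40 → 33×40, cost 33·11·40 = 14520; cumulative 19965. Total 19965.
Difference: |26400 − 19965| = 6435.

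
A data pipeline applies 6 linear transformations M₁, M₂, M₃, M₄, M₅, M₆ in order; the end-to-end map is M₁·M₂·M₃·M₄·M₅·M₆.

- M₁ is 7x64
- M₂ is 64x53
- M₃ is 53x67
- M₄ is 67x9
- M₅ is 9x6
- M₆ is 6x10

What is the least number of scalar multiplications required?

Adjacent pairs: M₁M₂ = 7·64·53 = 23744; M₂M₃ = 64·53·67 = 227264; M₃M₄ = 53·67·9 = 31959; M₄M₅ = 67·9·6 = 3618; M₅M₆ = 9·6·10 = 540.
Length 3: M₁..M₃: k=1: 0+227264+7·64·67=257280; k=2: 23744+0+7·53·67=48601 → min 48601 | M₂..M₄: k=2: 0+31959+64·53·9=62487; k=3: 227264+0+64·67·9=265856 → min 62487 | M₃..M₅: k=3: 0+3618+53·67·6=24924; k=4: 31959+0+53·9·6=34821 → min 24924 | M₄..M₆: k=4: 0+540+67·9·10=6570; k=5: 3618+0+67·6·10=7638 → min 6570.
Length 4: M₁..M₄: k=1: 0+62487+7·64·9=66519; k=2: 23744+31959+7·53·9=59042; k=3: 48601+0+7·67·9=52822 → min 52822 | M₂..M₅: k=2: 0+24924+64·53·6=45276; k=3: 227264+3618+64·67·6=256610; k=4: 62487+0+64·9·6=65943 → min 45276 | M₃..M₆: k=3: 0+6570+53·67·10=42080; k=4: 31959+540+53·9·10=37269; k=5: 24924+0+53·6·10=28104 → min 28104.
Length 5: M₁..M₅: k=1: 0+45276+7·64·6=47964; k=2: 23744+24924+7·53·6=50894; k=3: 48601+3618+7·67·6=55033; k=4: 52822+0+7·9·6=53200 → min 47964 | M₂..M₆: k=2: 0+28104+64·53·10=62024; k=3: 227264+6570+64·67·10=276714; k=4: 62487+540+64·9·10=68787; k=5: 45276+0+64·6·10=49116 → min 49116.
Length 6: M₁..M₆: k=1: 0+49116+7·64·10=53596; k=2: 23744+28104+7·53·10=55558; k=3: 48601+6570+7·67·10=59861; k=4: 52822+540+7·9·10=53992; k=5: 47964+0+7·6·10=48384 → min 48384.
Optimal order: ((M₁·(M₂·(M₃·(M₄·M₅))))·M₆) with cost 48384.

48384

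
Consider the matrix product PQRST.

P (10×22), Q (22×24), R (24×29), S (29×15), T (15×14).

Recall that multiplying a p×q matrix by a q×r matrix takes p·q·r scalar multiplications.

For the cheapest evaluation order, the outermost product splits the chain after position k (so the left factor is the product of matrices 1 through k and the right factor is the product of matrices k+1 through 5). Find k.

Adjacent pairs: PQ = 10·22·24 = 5280; QR = 22·24·29 = 15312; RS = 24·29·15 = 10440; ST = 29·15·14 = 6090.
Length 3: P..R: k=1: 0+15312+10·22·29=21692; k=2: 5280+0+10·24·29=12240 → min 12240 | Q..S: k=2: 0+10440+22·24·15=18360; k=3: 15312+0+22·29·15=24882 → min 18360 | R..T: k=3: 0+6090+24·29·14=15834; k=4: 10440+0+24·15·14=15480 → min 15480.
Length 4: P..S: k=1: 0+18360+10·22·15=21660; k=2: 5280+10440+10·24·15=19320; k=3: 12240+0+10·29·15=16590 → min 16590 | Q..T: k=2: 0+15480+22·24·14=22872; k=3: 15312+6090+22·29·14=30334; k=4: 18360+0+22·15·14=22980 → min 22872.
Top-level splits: k=1: (P..P)·(Q..T) → 0+22872+10·22·14 = 25952; k=2: (P..Q)·(R..T) → 5280+15480+10·24·14 = 24120; k=3: (P..R)·(S..T) → 12240+6090+10·29·14 = 22390; k=4: (P..S)·(T..T) → 16590+0+10·15·14 = 18690.
Best split is after S, i.e. k = 4.

4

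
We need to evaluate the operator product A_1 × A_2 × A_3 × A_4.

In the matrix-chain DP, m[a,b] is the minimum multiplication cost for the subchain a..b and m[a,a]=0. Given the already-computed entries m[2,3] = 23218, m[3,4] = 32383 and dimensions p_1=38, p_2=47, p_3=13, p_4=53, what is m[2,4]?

m[2,4] = min over k∈[2,3] of m[2,k]+m[k+1,4]+p_{1}·p_k·p_{4}.
k=2: 0 + 32383 + 38·47·53 = 127041; k=3: 23218 + 0 + 38·13·53 = 49400.
Minimum: 49400 at k=3.

49400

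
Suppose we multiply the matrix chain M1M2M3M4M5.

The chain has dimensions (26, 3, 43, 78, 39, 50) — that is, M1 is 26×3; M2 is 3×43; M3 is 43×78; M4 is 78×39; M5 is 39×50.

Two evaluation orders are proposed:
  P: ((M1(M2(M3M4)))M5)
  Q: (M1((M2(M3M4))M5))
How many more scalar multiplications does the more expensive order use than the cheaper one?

43992

Order P = ((M1(M2(M3M4)))M5): (M3M4): 43×78 by 78×39 → 43×39, cost 43·78·39 = 130806; (M2(M3M4)): 3×43 by 43×39 → 3×39, cost 3·43·39 = 5031; cumulative 135837; (M1(M2(M3M4))): 26×3 by 3×39 → 26×39, cost 26·3·39 = 3042; cumulative 138879; ((M1(M2(M3M4)))M5): 26×39 by 39×50 → 26×50, cost 26·39·50 = 50700; cumulative 189579. Total 189579.
Order Q = (M1((M2(M3M4))M5)): (M3M4): 43×78 by 78×39 → 43×39, cost 43·78·39 = 130806; (M2(M3M4)): 3×43 by 43×39 → 3×39, cost 3·43·39 = 5031; cumulative 135837; ((M2(M3M4))M5): 3×39 by 39×50 → 3×50, cost 3·39·50 = 5850; cumulative 141687; (M1((M2(M3M4))M5)): 26×3 by 3×50 → 26×50, cost 26·3·50 = 3900; cumulative 145587. Total 145587.
Difference: |189579 − 145587| = 43992.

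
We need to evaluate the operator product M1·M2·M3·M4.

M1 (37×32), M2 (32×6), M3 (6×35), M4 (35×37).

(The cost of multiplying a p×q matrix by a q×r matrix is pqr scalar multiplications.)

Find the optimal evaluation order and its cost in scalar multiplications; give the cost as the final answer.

23088

Adjacent pairs: M1M2 = 37·32·6 = 7104; M2M3 = 32·6·35 = 6720; M3M4 = 6·35·37 = 7770.
Length 3: M1..M3: k=1: 0+6720+37·32·35=48160; k=2: 7104+0+37·6·35=14874 → min 14874 | M2..M4: k=2: 0+7770+32·6·37=14874; k=3: 6720+0+32·35·37=48160 → min 14874.
Length 4: M1..M4: k=1: 0+14874+37·32·37=58682; k=2: 7104+7770+37·6·37=23088; k=3: 14874+0+37·35·37=62789 → min 23088.
Optimal parenthesization: ((M1·M2)·(M3·M4)) with cost 23088.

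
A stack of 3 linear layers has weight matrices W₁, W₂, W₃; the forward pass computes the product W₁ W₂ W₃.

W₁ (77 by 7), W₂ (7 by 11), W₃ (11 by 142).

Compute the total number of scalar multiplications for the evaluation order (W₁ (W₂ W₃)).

87472

(W₂ W₃): 7×11 by 11×142 → 7×142, cost 7·11·142 = 10934
(W₁ (W₂ W₃)): 77×7 by 7×142 → 77×142, cost 77·7·142 = 76538; cumulative 87472
Total: 87472 scalar multiplications.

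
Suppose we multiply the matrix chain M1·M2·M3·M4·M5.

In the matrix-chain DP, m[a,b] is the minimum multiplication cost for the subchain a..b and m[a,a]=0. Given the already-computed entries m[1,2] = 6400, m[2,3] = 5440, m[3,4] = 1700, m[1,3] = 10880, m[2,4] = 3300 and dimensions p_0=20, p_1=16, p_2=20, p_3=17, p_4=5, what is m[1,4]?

4900

m[1,4] = min over k∈[1,3] of m[1,k]+m[k+1,4]+p_{0}·p_k·p_{4}.
k=1: 0 + 3300 + 20·16·5 = 4900; k=2: 6400 + 1700 + 20·20·5 = 10100; k=3: 10880 + 0 + 20·17·5 = 12580.
Minimum: 4900 at k=1.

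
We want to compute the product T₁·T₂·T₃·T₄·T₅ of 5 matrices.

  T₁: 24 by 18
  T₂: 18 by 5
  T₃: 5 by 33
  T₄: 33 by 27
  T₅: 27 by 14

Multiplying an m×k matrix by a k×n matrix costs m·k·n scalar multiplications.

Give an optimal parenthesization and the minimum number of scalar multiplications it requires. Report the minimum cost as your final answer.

Adjacent pairs: T₁T₂ = 24·18·5 = 2160; T₂T₃ = 18·5·33 = 2970; T₃T₄ = 5·33·27 = 4455; T₄T₅ = 33·27·14 = 12474.
Length 3: T₁..T₃: k=1: 0+2970+24·18·33=17226; k=2: 2160+0+24·5·33=6120 → min 6120 | T₂..T₄: k=2: 0+4455+18·5·27=6885; k=3: 2970+0+18·33·27=19008 → min 6885 | T₃..T₅: k=3: 0+12474+5·33·14=14784; k=4: 4455+0+5·27·14=6345 → min 6345.
Length 4: T₁..T₄: k=1: 0+6885+24·18·27=18549; k=2: 2160+4455+24·5·27=9855; k=3: 6120+0+24·33·27=27504 → min 9855 | T₂..T₅: k=2: 0+6345+18·5·14=7605; k=3: 2970+12474+18·33·14=23760; k=4: 6885+0+18·27·14=13689 → min 7605.
Length 5: T₁..T₅: k=1: 0+7605+24·18·14=13653; k=2: 2160+6345+24·5·14=10185; k=3: 6120+12474+24·33·14=29682; k=4: 9855+0+24·27·14=18927 → min 10185.
Optimal parenthesization: ((T₁·T₂)·((T₃·T₄)·T₅)) with cost 10185.

10185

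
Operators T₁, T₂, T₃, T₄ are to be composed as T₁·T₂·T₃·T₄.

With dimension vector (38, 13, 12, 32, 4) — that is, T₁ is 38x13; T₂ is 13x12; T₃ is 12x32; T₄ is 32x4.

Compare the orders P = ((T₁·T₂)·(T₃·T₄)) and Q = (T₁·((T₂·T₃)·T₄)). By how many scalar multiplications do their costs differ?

656

Order P = ((T₁·T₂)·(T₃·T₄)): (T₁·T₂): 38×13 by 13×12 → 38×12, cost 38·13·12 = 5928; (T₃·T₄): 12×32 by 32×4 → 12×4, cost 12·32·4 = 1536; ((T₁·T₂)·(T₃·T₄)): 38×12 by 12×4 → 38×4, cost 38·12·4 = 1824; cumulative 9288. Total 9288.
Order Q = (T₁·((T₂·T₃)·T₄)): (T₂·T₃): 13×12 by 12×32 → 13×32, cost 13·12·32 = 4992; ((T₂·T₃)·T₄): 13×32 by 32×4 → 13×4, cost 13·32·4 = 1664; cumulative 6656; (T₁·((T₂·T₃)·T₄)): 38×13 by 13×4 → 38×4, cost 38·13·4 = 1976; cumulative 8632. Total 8632.
Difference: |9288 − 8632| = 656.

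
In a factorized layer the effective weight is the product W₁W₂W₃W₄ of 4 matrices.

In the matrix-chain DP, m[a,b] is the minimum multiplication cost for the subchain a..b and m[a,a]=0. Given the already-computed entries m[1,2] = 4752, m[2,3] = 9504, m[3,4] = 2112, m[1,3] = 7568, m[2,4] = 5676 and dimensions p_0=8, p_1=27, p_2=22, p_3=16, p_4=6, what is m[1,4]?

6972

m[1,4] = min over k∈[1,3] of m[1,k]+m[k+1,4]+p_{0}·p_k·p_{4}.
k=1: 0 + 5676 + 8·27·6 = 6972; k=2: 4752 + 2112 + 8·22·6 = 7920; k=3: 7568 + 0 + 8·16·6 = 8336.
Minimum: 6972 at k=1.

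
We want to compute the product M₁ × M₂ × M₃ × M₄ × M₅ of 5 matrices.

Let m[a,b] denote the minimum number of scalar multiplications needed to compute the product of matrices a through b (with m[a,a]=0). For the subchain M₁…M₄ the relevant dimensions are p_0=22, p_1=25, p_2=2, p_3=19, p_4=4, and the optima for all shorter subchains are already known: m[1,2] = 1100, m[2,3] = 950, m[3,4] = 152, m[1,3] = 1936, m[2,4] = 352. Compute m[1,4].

1428

m[1,4] = min over k∈[1,3] of m[1,k]+m[k+1,4]+p_{0}·p_k·p_{4}.
k=1: 0 + 352 + 22·25·4 = 2552; k=2: 1100 + 152 + 22·2·4 = 1428; k=3: 1936 + 0 + 22·19·4 = 3608.
Minimum: 1428 at k=2.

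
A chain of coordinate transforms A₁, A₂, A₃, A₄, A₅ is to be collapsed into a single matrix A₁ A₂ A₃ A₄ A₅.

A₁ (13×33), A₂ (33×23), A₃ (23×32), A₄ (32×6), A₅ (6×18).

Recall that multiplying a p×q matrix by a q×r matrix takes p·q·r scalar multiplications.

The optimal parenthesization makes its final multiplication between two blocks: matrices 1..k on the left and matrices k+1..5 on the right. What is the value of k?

4

Adjacent pairs: A₁A₂ = 13·33·23 = 9867; A₂A₃ = 33·23·32 = 24288; A₃A₄ = 23·32·6 = 4416; A₄A₅ = 32·6·18 = 3456.
Length 3: A₁..A₃: k=1: 0+24288+13·33·32=38016; k=2: 9867+0+13·23·32=19435 → min 19435 | A₂..A₄: k=2: 0+4416+33·23·6=8970; k=3: 24288+0+33·32·6=30624 → min 8970 | A₃..A₅: k=3: 0+3456+23·32·18=16704; k=4: 4416+0+23·6·18=6900 → min 6900.
Length 4: A₁..A₄: k=1: 0+8970+13·33·6=11544; k=2: 9867+4416+13·23·6=16077; k=3: 19435+0+13·32·6=21931 → min 11544 | A₂..A₅: k=2: 0+6900+33·23·18=20562; k=3: 24288+3456+33·32·18=46752; k=4: 8970+0+33·6·18=12534 → min 12534.
Top-level splits: k=1: (A₁..A₁)·(A₂..A₅) → 0+12534+13·33·18 = 20256; k=2: (A₁..A₂)·(A₃..A₅) → 9867+6900+13·23·18 = 22149; k=3: (A₁..A₃)·(A₄..A₅) → 19435+3456+13·32·18 = 30379; k=4: (A₁..A₄)·(A₅..A₅) → 11544+0+13·6·18 = 12948.
Best split is after A₄, i.e. k = 4.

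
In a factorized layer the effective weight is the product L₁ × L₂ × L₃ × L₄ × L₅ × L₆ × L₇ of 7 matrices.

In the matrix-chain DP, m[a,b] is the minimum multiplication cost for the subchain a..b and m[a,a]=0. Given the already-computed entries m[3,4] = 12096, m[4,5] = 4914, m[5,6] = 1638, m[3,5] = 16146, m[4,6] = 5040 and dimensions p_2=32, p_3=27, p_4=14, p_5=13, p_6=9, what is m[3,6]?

m[3,6] = min over k∈[3,5] of m[3,k]+m[k+1,6]+p_{2}·p_k·p_{6}.
k=3: 0 + 5040 + 32·27·9 = 12816; k=4: 12096 + 1638 + 32·14·9 = 17766; k=5: 16146 + 0 + 32·13·9 = 19890.
Minimum: 12816 at k=3.

12816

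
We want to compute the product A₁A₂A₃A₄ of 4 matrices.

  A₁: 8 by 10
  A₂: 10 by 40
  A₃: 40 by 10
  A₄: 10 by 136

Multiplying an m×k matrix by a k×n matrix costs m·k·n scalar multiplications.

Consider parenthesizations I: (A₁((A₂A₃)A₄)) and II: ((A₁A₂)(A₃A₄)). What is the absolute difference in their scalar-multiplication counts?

72640

Order I = (A₁((A₂A₃)A₄)): (A₂A₃): 10×40 by 40×10 → 10×10, cost 10·40·10 = 4000; ((A₂A₃)A₄): 10×10 by 10×136 → 10×136, cost 10·10·136 = 13600; cumulative 17600; (A₁((A₂A₃)A₄)): 8×10 by 10×136 → 8×136, cost 8·10·136 = 10880; cumulative 28480. Total 28480.
Order II = ((A₁A₂)(A₃A₄)): (A₁A₂): 8×10 by 10×40 → 8×40, cost 8·10·40 = 3200; (A₃A₄): 40×10 by 10×136 → 40×136, cost 40·10·136 = 54400; ((A₁A₂)(A₃A₄)): 8×40 by 40×136 → 8×136, cost 8·40·136 = 43520; cumulative 101120. Total 101120.
Difference: |28480 − 101120| = 72640.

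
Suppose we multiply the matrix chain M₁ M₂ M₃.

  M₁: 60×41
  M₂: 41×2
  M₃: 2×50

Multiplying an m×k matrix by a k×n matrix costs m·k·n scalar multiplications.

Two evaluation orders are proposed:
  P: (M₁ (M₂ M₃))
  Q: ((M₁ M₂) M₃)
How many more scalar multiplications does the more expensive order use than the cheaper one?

Order P = (M₁ (M₂ M₃)): (M₂ M₃): 41×2 by 2×50 → 41×50, cost 41·2·50 = 4100; (M₁ (M₂ M₃)): 60×41 by 41×50 → 60×50, cost 60·41·50 = 123000; cumulative 127100. Total 127100.
Order Q = ((M₁ M₂) M₃): (M₁ M₂): 60×41 by 41×2 → 60×2, cost 60·41·2 = 4920; ((M₁ M₂) M₃): 60×2 by 2×50 → 60×50, cost 60·2·50 = 6000; cumulative 10920. Total 10920.
Difference: |127100 − 10920| = 116180.

116180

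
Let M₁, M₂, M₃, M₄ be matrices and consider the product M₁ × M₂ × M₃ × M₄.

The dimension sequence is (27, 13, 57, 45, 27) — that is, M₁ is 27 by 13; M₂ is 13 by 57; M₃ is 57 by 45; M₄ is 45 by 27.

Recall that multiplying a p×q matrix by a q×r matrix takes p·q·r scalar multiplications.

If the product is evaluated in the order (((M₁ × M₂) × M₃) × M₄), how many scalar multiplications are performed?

(M₁ × M₂): 27×13 by 13×57 → 27×57, cost 27·13·57 = 20007
((M₁ × M₂) × M₃): 27×57 by 57×45 → 27×45, cost 27·57·45 = 69255; cumulative 89262
(((M₁ × M₂) × M₃) × M₄): 27×45 by 45×27 → 27×27, cost 27·45·27 = 32805; cumulative 122067
Total: 122067 scalar multiplications.

122067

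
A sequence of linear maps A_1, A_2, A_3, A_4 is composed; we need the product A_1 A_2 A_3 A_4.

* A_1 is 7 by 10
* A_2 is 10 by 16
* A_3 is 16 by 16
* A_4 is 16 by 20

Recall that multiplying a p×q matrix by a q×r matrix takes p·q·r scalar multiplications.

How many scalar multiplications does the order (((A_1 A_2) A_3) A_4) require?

(A_1 A_2): 7×10 by 10×16 → 7×16, cost 7·10·16 = 1120
((A_1 A_2) A_3): 7×16 by 16×16 → 7×16, cost 7·16·16 = 1792; cumulative 2912
(((A_1 A_2) A_3) A_4): 7×16 by 16×20 → 7×20, cost 7·16·20 = 2240; cumulative 5152
Total: 5152 scalar multiplications.

5152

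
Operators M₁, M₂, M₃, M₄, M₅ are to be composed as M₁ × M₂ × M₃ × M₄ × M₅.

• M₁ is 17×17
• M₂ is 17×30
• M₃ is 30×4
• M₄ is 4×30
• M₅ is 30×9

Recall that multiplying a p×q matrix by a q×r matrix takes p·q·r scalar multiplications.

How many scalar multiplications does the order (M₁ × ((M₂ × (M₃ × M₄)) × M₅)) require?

26091

(M₃ × M₄): 30×4 by 4×30 → 30×30, cost 30·4·30 = 3600
(M₂ × (M₃ × M₄)): 17×30 by 30×30 → 17×30, cost 17·30·30 = 15300; cumulative 18900
((M₂ × (M₃ × M₄)) × M₅): 17×30 by 30×9 → 17×9, cost 17·30·9 = 4590; cumulative 23490
(M₁ × ((M₂ × (M₃ × M₄)) × M₅)): 17×17 by 17×9 → 17×9, cost 17·17·9 = 2601; cumulative 26091
Total: 26091 scalar multiplications.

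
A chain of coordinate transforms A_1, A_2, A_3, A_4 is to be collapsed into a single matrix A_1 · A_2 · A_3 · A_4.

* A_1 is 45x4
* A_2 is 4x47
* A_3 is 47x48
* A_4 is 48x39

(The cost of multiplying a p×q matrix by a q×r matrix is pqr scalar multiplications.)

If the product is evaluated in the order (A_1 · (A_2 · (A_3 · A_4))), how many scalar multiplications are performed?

102336

(A_3 · A_4): 47×48 by 48×39 → 47×39, cost 47·48·39 = 87984
(A_2 · (A_3 · A_4)): 4×47 by 47×39 → 4×39, cost 4·47·39 = 7332; cumulative 95316
(A_1 · (A_2 · (A_3 · A_4))): 45×4 by 4×39 → 45×39, cost 45·4·39 = 7020; cumulative 102336
Total: 102336 scalar multiplications.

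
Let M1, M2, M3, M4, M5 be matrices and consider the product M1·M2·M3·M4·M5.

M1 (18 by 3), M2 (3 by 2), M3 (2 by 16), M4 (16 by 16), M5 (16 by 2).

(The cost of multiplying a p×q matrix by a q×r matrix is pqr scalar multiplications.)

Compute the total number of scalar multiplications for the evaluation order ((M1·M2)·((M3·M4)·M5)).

756

(M1·M2): 18×3 by 3×2 → 18×2, cost 18·3·2 = 108
(M3·M4): 2×16 by 16×16 → 2×16, cost 2·16·16 = 512
((M3·M4)·M5): 2×16 by 16×2 → 2×2, cost 2·16·2 = 64; cumulative 576
((M1·M2)·((M3·M4)·M5)): 18×2 by 2×2 → 18×2, cost 18·2·2 = 72; cumulative 756
Total: 756 scalar multiplications.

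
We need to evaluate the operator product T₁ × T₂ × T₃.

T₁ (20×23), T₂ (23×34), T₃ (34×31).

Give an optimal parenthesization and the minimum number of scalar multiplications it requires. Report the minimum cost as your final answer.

(T₁ × (T₂ × T₃)): cost 38502.
((T₁ × T₂) × T₃): cost 36720.
Optimal: ((T₁ × T₂) × T₃) with cost 36720.

36720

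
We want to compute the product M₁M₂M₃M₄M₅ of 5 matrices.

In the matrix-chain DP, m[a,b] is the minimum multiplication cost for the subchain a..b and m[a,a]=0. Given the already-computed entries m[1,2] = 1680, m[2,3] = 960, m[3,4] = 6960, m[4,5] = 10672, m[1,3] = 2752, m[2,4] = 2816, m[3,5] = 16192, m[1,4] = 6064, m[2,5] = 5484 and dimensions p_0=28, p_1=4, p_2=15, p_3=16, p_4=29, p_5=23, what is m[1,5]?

8060

m[1,5] = min over k∈[1,4] of m[1,k]+m[k+1,5]+p_{0}·p_k·p_{5}.
k=1: 0 + 5484 + 28·4·23 = 8060; k=2: 1680 + 16192 + 28·15·23 = 27532; k=3: 2752 + 10672 + 28·16·23 = 23728; k=4: 6064 + 0 + 28·29·23 = 24740.
Minimum: 8060 at k=1.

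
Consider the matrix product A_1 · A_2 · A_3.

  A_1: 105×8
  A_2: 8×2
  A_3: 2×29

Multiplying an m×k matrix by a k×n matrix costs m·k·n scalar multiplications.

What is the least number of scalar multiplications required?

7770

Order (A_1 · (A_2 · A_3)): (A_2 · A_3): 8×2 by 2×29 → 8×29, cost 8·2·29 = 464; (A_1 · (A_2 · A_3)): 105×8 by 8×29 → 105×29, cost 105·8·29 = 24360; cumulative 24824. Total 24824.
Order ((A_1 · A_2) · A_3): (A_1 · A_2): 105×8 by 8×2 → 105×2, cost 105·8·2 = 1680; ((A_1 · A_2) · A_3): 105×2 by 2×29 → 105×29, cost 105·2·29 = 6090; cumulative 7770. Total 7770.
Minimum: 7770.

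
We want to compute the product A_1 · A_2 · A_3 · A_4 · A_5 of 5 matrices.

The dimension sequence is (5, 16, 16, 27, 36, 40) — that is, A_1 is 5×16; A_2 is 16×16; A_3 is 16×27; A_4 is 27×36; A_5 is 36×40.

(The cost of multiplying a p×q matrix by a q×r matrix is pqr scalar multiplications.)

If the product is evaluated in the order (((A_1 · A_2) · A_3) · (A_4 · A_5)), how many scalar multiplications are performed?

47720

(A_1 · A_2): 5×16 by 16×16 → 5×16, cost 5·16·16 = 1280
((A_1 · A_2) · A_3): 5×16 by 16×27 → 5×27, cost 5·16·27 = 2160; cumulative 3440
(A_4 · A_5): 27×36 by 36×40 → 27×40, cost 27·36·40 = 38880
(((A_1 · A_2) · A_3) · (A_4 · A_5)): 5×27 by 27×40 → 5×40, cost 5·27·40 = 5400; cumulative 47720
Total: 47720 scalar multiplications.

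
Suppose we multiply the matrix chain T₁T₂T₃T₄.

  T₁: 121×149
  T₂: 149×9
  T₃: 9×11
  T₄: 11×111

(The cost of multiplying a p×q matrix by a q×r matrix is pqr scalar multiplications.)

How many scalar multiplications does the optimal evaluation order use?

Adjacent pairs: T₁T₂ = 121·149·9 = 162261; T₂T₃ = 149·9·11 = 14751; T₃T₄ = 9·11·111 = 10989.
Length 3: T₁..T₃: k=1: 0+14751+121·149·11=213070; k=2: 162261+0+121·9·11=174240 → min 174240 | T₂..T₄: k=2: 0+10989+149·9·111=159840; k=3: 14751+0+149·11·111=196680 → min 159840.
Length 4: T₁..T₄: k=1: 0+159840+121·149·111=2161059; k=2: 162261+10989+121·9·111=294129; k=3: 174240+0+121·11·111=321981 → min 294129.
Optimal order: ((T₁T₂)(T₃T₄)) with cost 294129.

294129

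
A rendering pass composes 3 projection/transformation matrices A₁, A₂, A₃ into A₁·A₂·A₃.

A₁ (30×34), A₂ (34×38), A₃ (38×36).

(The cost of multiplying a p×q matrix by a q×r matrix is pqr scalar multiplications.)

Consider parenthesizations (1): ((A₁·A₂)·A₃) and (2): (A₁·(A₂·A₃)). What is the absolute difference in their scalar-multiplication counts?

3432

Order (1) = ((A₁·A₂)·A₃): (A₁·A₂): 30×34 by 34×38 → 30×38, cost 30·34·38 = 38760; ((A₁·A₂)·A₃): 30×38 by 38×36 → 30×36, cost 30·38·36 = 41040; cumulative 79800. Total 79800.
Order (2) = (A₁·(A₂·A₃)): (A₂·A₃): 34×38 by 38×36 → 34×36, cost 34·38·36 = 46512; (A₁·(A₂·A₃)): 30×34 by 34×36 → 30×36, cost 30·34·36 = 36720; cumulative 83232. Total 83232.
Difference: |79800 − 83232| = 3432.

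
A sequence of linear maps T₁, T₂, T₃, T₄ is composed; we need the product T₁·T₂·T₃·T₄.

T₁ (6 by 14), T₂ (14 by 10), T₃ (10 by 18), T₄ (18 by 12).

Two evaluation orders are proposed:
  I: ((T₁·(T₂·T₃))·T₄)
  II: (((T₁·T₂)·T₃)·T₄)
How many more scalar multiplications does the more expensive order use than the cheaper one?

Order I = ((T₁·(T₂·T₃))·T₄): (T₂·T₃): 14×10 by 10×18 → 14×18, cost 14·10·18 = 2520; (T₁·(T₂·T₃)): 6×14 by 14×18 → 6×18, cost 6·14·18 = 1512; cumulative 4032; ((T₁·(T₂·T₃))·T₄): 6×18 by 18×12 → 6×12, cost 6·18·12 = 1296; cumulative 5328. Total 5328.
Order II = (((T₁·T₂)·T₃)·T₄): (T₁·T₂): 6×14 by 14×10 → 6×10, cost 6·14·10 = 840; ((T₁·T₂)·T₃): 6×10 by 10×18 → 6×18, cost 6·10·18 = 1080; cumulative 1920; (((T₁·T₂)·T₃)·T₄): 6×18 by 18×12 → 6×12, cost 6·18·12 = 1296; cumulative 3216. Total 3216.
Difference: |5328 − 3216| = 2112.

2112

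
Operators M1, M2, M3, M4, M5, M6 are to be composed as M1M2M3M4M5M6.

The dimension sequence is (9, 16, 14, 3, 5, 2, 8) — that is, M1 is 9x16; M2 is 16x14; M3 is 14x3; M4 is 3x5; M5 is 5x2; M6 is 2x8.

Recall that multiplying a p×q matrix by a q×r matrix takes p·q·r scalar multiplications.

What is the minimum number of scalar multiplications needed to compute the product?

Adjacent pairs: M1M2 = 9·16·14 = 2016; M2M3 = 16·14·3 = 672; M3M4 = 14·3·5 = 210; M4M5 = 3·5·2 = 30; M5M6 = 5·2·8 = 80.
Length 3: M1..M3: k=1: 0+672+9·16·3=1104; k=2: 2016+0+9·14·3=2394 → min 1104 | M2..M4: k=2: 0+210+16·14·5=1330; k=3: 672+0+16·3·5=912 → min 912 | M3..M5: k=3: 0+30+14·3·2=114; k=4: 210+0+14·5·2=350 → min 114 | M4..M6: k=4: 0+80+3·5·8=200; k=5: 30+0+3·2·8=78 → min 78.
Length 4: M1..M4: k=1: 0+912+9·16·5=1632; k=2: 2016+210+9·14·5=2856; k=3: 1104+0+9·3·5=1239 → min 1239 | M2..M5: k=2: 0+114+16·14·2=562; k=3: 672+30+16·3·2=798; k=4: 912+0+16·5·2=1072 → min 562 | M3..M6: k=3: 0+78+14·3·8=414; k=4: 210+80+14·5·8=850; k=5: 114+0+14·2·8=338 → min 338.
Length 5: M1..M5: k=1: 0+562+9·16·2=850; k=2: 2016+114+9·14·2=2382; k=3: 1104+30+9·3·2=1188; k=4: 1239+0+9·5·2=1329 → min 850 | M2..M6: k=2: 0+338+16·14·8=2130; k=3: 672+78+16·3·8=1134; k=4: 912+80+16·5·8=1632; k=5: 562+0+16·2·8=818 → min 818.
Length 6: M1..M6: k=1: 0+818+9·16·8=1970; k=2: 2016+338+9·14·8=3362; k=3: 1104+78+9·3·8=1398; k=4: 1239+80+9·5·8=1679; k=5: 850+0+9·2·8=994 → min 994.
Optimal order: ((M1(M2(M3(M4M5))))M6) with cost 994.

994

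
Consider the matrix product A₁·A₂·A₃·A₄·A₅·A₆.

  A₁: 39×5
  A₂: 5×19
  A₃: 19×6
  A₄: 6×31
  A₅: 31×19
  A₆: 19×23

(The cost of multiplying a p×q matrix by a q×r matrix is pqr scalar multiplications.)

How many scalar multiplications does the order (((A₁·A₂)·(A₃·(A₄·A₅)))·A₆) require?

40527

(A₁·A₂): 39×5 by 5×19 → 39×19, cost 39·5·19 = 3705
(A₄·A₅): 6×31 by 31×19 → 6×19, cost 6·31·19 = 3534
(A₃·(A₄·A₅)): 19×6 by 6×19 → 19×19, cost 19·6·19 = 2166; cumulative 5700
((A₁·A₂)·(A₃·(A₄·A₅))): 39×19 by 19×19 → 39×19, cost 39·19·19 = 14079; cumulative 23484
(((A₁·A₂)·(A₃·(A₄·A₅)))·A₆): 39×19 by 19×23 → 39×23, cost 39·19·23 = 17043; cumulative 40527
Total: 40527 scalar multiplications.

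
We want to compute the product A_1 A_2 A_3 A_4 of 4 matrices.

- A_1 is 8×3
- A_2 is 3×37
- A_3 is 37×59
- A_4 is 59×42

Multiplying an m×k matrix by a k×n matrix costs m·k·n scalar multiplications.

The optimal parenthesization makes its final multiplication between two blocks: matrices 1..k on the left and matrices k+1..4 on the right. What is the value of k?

Adjacent pairs: A_1A_2 = 8·3·37 = 888; A_2A_3 = 3·37·59 = 6549; A_3A_4 = 37·59·42 = 91686.
Length 3: A_1..A_3: k=1: 0+6549+8·3·59=7965; k=2: 888+0+8·37·59=18352 → min 7965 | A_2..A_4: k=2: 0+91686+3·37·42=96348; k=3: 6549+0+3·59·42=13983 → min 13983.
Top-level splits: k=1: (A_1..A_1)·(A_2..A_4) → 0+13983+8·3·42 = 14991; k=2: (A_1..A_2)·(A_3..A_4) → 888+91686+8·37·42 = 105006; k=3: (A_1..A_3)·(A_4..A_4) → 7965+0+8·59·42 = 27789.
Best split is after A_1, i.e. k = 1.

1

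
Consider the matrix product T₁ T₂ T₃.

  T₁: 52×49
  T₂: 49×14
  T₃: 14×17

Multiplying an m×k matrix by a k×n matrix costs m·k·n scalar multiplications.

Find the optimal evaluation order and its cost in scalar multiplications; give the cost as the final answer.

(T₁ (T₂ T₃)): cost 54978.
((T₁ T₂) T₃): cost 48048.
Optimal: ((T₁ T₂) T₃) with cost 48048.

48048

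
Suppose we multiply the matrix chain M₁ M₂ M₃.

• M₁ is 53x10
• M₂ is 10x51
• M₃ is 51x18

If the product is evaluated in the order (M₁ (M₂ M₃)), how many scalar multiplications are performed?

18720

(M₂ M₃): 10×51 by 51×18 → 10×18, cost 10·51·18 = 9180
(M₁ (M₂ M₃)): 53×10 by 10×18 → 53×18, cost 53·10·18 = 9540; cumulative 18720
Total: 18720 scalar multiplications.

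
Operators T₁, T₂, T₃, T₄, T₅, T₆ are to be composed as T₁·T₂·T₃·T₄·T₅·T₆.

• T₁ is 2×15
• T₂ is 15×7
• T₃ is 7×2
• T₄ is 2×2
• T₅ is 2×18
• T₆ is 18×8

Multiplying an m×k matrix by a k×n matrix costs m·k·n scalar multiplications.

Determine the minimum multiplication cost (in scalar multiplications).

Adjacent pairs: T₁T₂ = 2·15·7 = 210; T₂T₃ = 15·7·2 = 210; T₃T₄ = 7·2·2 = 28; T₄T₅ = 2·2·18 = 72; T₅T₆ = 2·18·8 = 288.
Length 3: T₁..T₃: k=1: 0+210+2·15·2=270; k=2: 210+0+2·7·2=238 → min 238 | T₂..T₄: k=2: 0+28+15·7·2=238; k=3: 210+0+15·2·2=270 → min 238 | T₃..T₅: k=3: 0+72+7·2·18=324; k=4: 28+0+7·2·18=280 → min 280 | T₄..T₆: k=4: 0+288+2·2·8=320; k=5: 72+0+2·18·8=360 → min 320.
Length 4: T₁..T₄: k=1: 0+238+2·15·2=298; k=2: 210+28+2·7·2=266; k=3: 238+0+2·2·2=246 → min 246 | T₂..T₅: k=2: 0+280+15·7·18=2170; k=3: 210+72+15·2·18=822; k=4: 238+0+15·2·18=778 → min 778 | T₃..T₆: k=3: 0+320+7·2·8=432; k=4: 28+288+7·2·8=428; k=5: 280+0+7·18·8=1288 → min 428.
Length 5: T₁..T₅: k=1: 0+778+2·15·18=1318; k=2: 210+280+2·7·18=742; k=3: 238+72+2·2·18=382; k=4: 246+0+2·2·18=318 → min 318 | T₂..T₆: k=2: 0+428+15·7·8=1268; k=3: 210+320+15·2·8=770; k=4: 238+288+15·2·8=766; k=5: 778+0+15·18·8=2938 → min 766.
Length 6: T₁..T₆: k=1: 0+766+2·15·8=1006; k=2: 210+428+2·7·8=750; k=3: 238+320+2·2·8=590; k=4: 246+288+2·2·8=566; k=5: 318+0+2·18·8=606 → min 566.
Optimal order: ((((T₁·T₂)·T₃)·T₄)·(T₅·T₆)) with cost 566.

566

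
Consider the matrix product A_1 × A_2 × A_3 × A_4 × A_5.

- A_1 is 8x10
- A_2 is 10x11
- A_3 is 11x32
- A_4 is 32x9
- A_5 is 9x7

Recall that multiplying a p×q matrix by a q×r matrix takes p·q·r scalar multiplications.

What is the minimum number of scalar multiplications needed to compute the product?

Adjacent pairs: A_1A_2 = 8·10·11 = 880; A_2A_3 = 10·11·32 = 3520; A_3A_4 = 11·32·9 = 3168; A_4A_5 = 32·9·7 = 2016.
Length 3: A_1..A_3: k=1: 0+3520+8·10·32=6080; k=2: 880+0+8·11·32=3696 → min 3696 | A_2..A_4: k=2: 0+3168+10·11·9=4158; k=3: 3520+0+10·32·9=6400 → min 4158 | A_3..A_5: k=3: 0+2016+11·32·7=4480; k=4: 3168+0+11·9·7=3861 → min 3861.
Length 4: A_1..A_4: k=1: 0+4158+8·10·9=4878; k=2: 880+3168+8·11·9=4840; k=3: 3696+0+8·32·9=6000 → min 4840 | A_2..A_5: k=2: 0+3861+10·11·7=4631; k=3: 3520+2016+10·32·7=7776; k=4: 4158+0+10·9·7=4788 → min 4631.
Length 5: A_1..A_5: k=1: 0+4631+8·10·7=5191; k=2: 880+3861+8·11·7=5357; k=3: 3696+2016+8·32·7=7504; k=4: 4840+0+8·9·7=5344 → min 5191.
Optimal order: (A_1 × (A_2 × ((A_3 × A_4) × A_5))) with cost 5191.

5191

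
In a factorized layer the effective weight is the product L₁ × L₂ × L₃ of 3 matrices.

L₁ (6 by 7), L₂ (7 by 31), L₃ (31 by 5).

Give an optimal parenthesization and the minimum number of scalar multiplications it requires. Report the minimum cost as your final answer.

1295

(L₁ × (L₂ × L₃)): cost 1295.
((L₁ × L₂) × L₃): cost 2232.
Optimal: (L₁ × (L₂ × L₃)) with cost 1295.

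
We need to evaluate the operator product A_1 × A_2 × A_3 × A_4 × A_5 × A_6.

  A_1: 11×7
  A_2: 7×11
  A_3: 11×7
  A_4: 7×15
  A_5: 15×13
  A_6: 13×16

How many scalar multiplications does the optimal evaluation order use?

5131

Adjacent pairs: A_1A_2 = 11·7·11 = 847; A_2A_3 = 7·11·7 = 539; A_3A_4 = 11·7·15 = 1155; A_4A_5 = 7·15·13 = 1365; A_5A_6 = 15·13·16 = 3120.
Length 3: A_1..A_3: k=1: 0+539+11·7·7=1078; k=2: 847+0+11·11·7=1694 → min 1078 | A_2..A_4: k=2: 0+1155+7·11·15=2310; k=3: 539+0+7·7·15=1274 → min 1274 | A_3..A_5: k=3: 0+1365+11·7·13=2366; k=4: 1155+0+11·15·13=3300 → min 2366 | A_4..A_6: k=4: 0+3120+7·15·16=4800; k=5: 1365+0+7·13·16=2821 → min 2821.
Length 4: A_1..A_4: k=1: 0+1274+11·7·15=2429; k=2: 847+1155+11·11·15=3817; k=3: 1078+0+11·7·15=2233 → min 2233 | A_2..A_5: k=2: 0+2366+7·11·13=3367; k=3: 539+1365+7·7·13=2541; k=4: 1274+0+7·15·13=2639 → min 2541 | A_3..A_6: k=3: 0+2821+11·7·16=4053; k=4: 1155+3120+11·15·16=6915; k=5: 2366+0+11·13·16=4654 → min 4053.
Length 5: A_1..A_5: k=1: 0+2541+11·7·13=3542; k=2: 847+2366+11·11·13=4786; k=3: 1078+1365+11·7·13=3444; k=4: 2233+0+11·15·13=4378 → min 3444 | A_2..A_6: k=2: 0+4053+7·11·16=5285; k=3: 539+2821+7·7·16=4144; k=4: 1274+3120+7·15·16=6074; k=5: 2541+0+7·13·16=3997 → min 3997.
Length 6: A_1..A_6: k=1: 0+3997+11·7·16=5229; k=2: 847+4053+11·11·16=6836; k=3: 1078+2821+11·7·16=5131; k=4: 2233+3120+11·15·16=7993; k=5: 3444+0+11·13·16=5732 → min 5131.
Optimal order: ((A_1 × (A_2 × A_3)) × ((A_4 × A_5) × A_6)) with cost 5131.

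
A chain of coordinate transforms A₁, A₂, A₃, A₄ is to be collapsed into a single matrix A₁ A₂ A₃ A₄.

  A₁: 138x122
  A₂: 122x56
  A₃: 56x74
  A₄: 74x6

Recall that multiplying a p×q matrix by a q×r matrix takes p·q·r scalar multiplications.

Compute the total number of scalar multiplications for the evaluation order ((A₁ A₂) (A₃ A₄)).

(A₁ A₂): 138×122 by 122×56 → 138×56, cost 138·122·56 = 942816
(A₃ A₄): 56×74 by 74×6 → 56×6, cost 56·74·6 = 24864
((A₁ A₂) (A₃ A₄)): 138×56 by 56×6 → 138×6, cost 138·56·6 = 46368; cumulative 1014048
Total: 1014048 scalar multiplications.

1014048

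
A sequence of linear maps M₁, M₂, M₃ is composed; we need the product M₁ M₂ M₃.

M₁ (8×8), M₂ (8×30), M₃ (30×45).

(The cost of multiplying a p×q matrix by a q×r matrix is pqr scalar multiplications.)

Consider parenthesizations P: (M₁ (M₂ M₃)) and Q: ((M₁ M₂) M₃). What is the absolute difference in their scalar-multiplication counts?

960

Order P = (M₁ (M₂ M₃)): (M₂ M₃): 8×30 by 30×45 → 8×45, cost 8·30·45 = 10800; (M₁ (M₂ M₃)): 8×8 by 8×45 → 8×45, cost 8·8·45 = 2880; cumulative 13680. Total 13680.
Order Q = ((M₁ M₂) M₃): (M₁ M₂): 8×8 by 8×30 → 8×30, cost 8·8·30 = 1920; ((M₁ M₂) M₃): 8×30 by 30×45 → 8×45, cost 8·30·45 = 10800; cumulative 12720. Total 12720.
Difference: |13680 − 12720| = 960.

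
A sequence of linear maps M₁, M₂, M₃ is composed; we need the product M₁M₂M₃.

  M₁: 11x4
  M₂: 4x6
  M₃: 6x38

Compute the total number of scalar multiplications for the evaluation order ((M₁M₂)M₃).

(M₁M₂): 11×4 by 4×6 → 11×6, cost 11·4·6 = 264
((M₁M₂)M₃): 11×6 by 6×38 → 11×38, cost 11·6·38 = 2508; cumulative 2772
Total: 2772 scalar multiplications.

2772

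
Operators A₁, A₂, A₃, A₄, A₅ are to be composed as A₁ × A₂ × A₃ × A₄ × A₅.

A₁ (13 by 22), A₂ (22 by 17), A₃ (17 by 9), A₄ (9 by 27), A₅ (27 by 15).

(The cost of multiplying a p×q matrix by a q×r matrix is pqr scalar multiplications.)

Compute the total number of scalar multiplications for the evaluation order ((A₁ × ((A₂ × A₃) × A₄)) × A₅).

21699

(A₂ × A₃): 22×17 by 17×9 → 22×9, cost 22·17·9 = 3366
((A₂ × A₃) × A₄): 22×9 by 9×27 → 22×27, cost 22·9·27 = 5346; cumulative 8712
(A₁ × ((A₂ × A₃) × A₄)): 13×22 by 22×27 → 13×27, cost 13·22·27 = 7722; cumulative 16434
((A₁ × ((A₂ × A₃) × A₄)) × A₅): 13×27 by 27×15 → 13×15, cost 13·27·15 = 5265; cumulative 21699
Total: 21699 scalar multiplications.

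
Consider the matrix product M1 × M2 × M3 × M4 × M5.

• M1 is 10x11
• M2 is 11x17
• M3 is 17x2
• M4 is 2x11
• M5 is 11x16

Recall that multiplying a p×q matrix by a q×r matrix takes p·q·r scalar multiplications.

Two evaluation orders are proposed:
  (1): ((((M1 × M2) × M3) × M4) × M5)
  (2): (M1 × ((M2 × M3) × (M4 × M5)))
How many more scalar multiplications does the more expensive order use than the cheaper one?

1352

Order (1) = ((((M1 × M2) × M3) × M4) × M5): (M1 × M2): 10×11 by 11×17 → 10×17, cost 10·11·17 = 1870; ((M1 × M2) × M3): 10×17 by 17×2 → 10×2, cost 10·17·2 = 340; cumulative 2210; (((M1 × M2) × M3) × M4): 10×2 by 2×11 → 10×11, cost 10·2·11 = 220; cumulative 2430; ((((M1 × M2) × M3) × M4) × M5): 10×11 by 11×16 → 10×16, cost 10·11·16 = 1760; cumulative 4190. Total 4190.
Order (2) = (M1 × ((M2 × M3) × (M4 × M5))): (M2 × M3): 11×17 by 17×2 → 11×2, cost 11·17·2 = 374; (M4 × M5): 2×11 by 11×16 → 2×16, cost 2·11·16 = 352; ((M2 × M3) × (M4 × M5)): 11×2 by 2×16 → 11×16, cost 11·2·16 = 352; cumulative 1078; (M1 × ((M2 × M3) × (M4 × M5))): 10×11 by 11×16 → 10×16, cost 10·11·16 = 1760; cumulative 2838. Total 2838.
Difference: |4190 − 2838| = 1352.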